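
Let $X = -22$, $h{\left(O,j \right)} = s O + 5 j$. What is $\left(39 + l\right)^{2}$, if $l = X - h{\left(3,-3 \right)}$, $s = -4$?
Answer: $1936$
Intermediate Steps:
$h{\left(O,j \right)} = - 4 O + 5 j$
$l = 5$ ($l = -22 - \left(\left(-4\right) 3 + 5 \left(-3\right)\right) = -22 - \left(-12 - 15\right) = -22 - -27 = -22 + 27 = 5$)
$\left(39 + l\right)^{2} = \left(39 + 5\right)^{2} = 44^{2} = 1936$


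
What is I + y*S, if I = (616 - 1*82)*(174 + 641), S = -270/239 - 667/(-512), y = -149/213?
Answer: 11343477405863/26064384 ≈ 4.3521e+5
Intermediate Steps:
y = -149/213 (y = -149*1/213 = -149/213 ≈ -0.69953)
S = 21173/122368 (S = -270*1/239 - 667*(-1/512) = -270/239 + 667/512 = 21173/122368 ≈ 0.17303)
I = 435210 (I = (616 - 82)*815 = 534*815 = 435210)
I + y*S = 435210 - 149/213*21173/122368 = 435210 - 3154777/26064384 = 11343477405863/26064384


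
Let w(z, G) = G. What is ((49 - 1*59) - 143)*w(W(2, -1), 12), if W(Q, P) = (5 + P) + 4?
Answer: -1836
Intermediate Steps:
W(Q, P) = 9 + P
((49 - 1*59) - 143)*w(W(2, -1), 12) = ((49 - 1*59) - 143)*12 = ((49 - 59) - 143)*12 = (-10 - 143)*12 = -153*12 = -1836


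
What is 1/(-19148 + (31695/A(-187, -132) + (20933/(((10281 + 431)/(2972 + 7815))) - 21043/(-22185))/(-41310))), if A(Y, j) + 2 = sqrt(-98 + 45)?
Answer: -37100231631616486989385116550800/781681157592770351970811686728776819 + 1018215925681131302263725600000*I*sqrt(53)/781681157592770351970811686728776819 ≈ -4.7462e-5 + 9.483e-6*I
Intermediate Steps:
A(Y, j) = -2 + I*sqrt(53) (A(Y, j) = -2 + sqrt(-98 + 45) = -2 + sqrt(-53) = -2 + I*sqrt(53))
1/(-19148 + (31695/A(-187, -132) + (20933/(((10281 + 431)/(2972 + 7815))) - 21043/(-22185))/(-41310))) = 1/(-19148 + (31695/(-2 + I*sqrt(53)) + (20933/(((10281 + 431)/(2972 + 7815))) - 21043/(-22185))/(-41310))) = 1/(-19148 + (31695/(-2 + I*sqrt(53)) + (20933/((10712/10787)) - 21043*(-1/22185))*(-1/41310))) = 1/(-19148 + (31695/(-2 + I*sqrt(53)) + (20933/((10712*(1/10787))) + 21043/22185)*(-1/41310))) = 1/(-19148 + (31695/(-2 + I*sqrt(53)) + (20933/(10712/10787) + 21043/22185)*(-1/41310))) = 1/(-19148 + (31695/(-2 + I*sqrt(53)) + (20933*(10787/10712) + 21043/22185)*(-1/41310))) = 1/(-19148 + (31695/(-2 + I*sqrt(53)) + (225804271/10712 + 21043/22185)*(-1/41310))) = 1/(-19148 + (31695/(-2 + I*sqrt(53)) + (5009693164751/237645720)*(-1/41310))) = 1/(-19148 + (31695/(-2 + I*sqrt(53)) - 5009693164751/9817144693200)) = 1/(-19148 + (-5009693164751/9817144693200 + 31695/(-2 + I*sqrt(53)))) = 1/(-187983696278558351/9817144693200 + 31695/(-2 + I*sqrt(53)))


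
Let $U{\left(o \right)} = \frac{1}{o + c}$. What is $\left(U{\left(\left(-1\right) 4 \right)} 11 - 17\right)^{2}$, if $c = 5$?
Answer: $36$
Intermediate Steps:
$U{\left(o \right)} = \frac{1}{5 + o}$ ($U{\left(o \right)} = \frac{1}{o + 5} = \frac{1}{5 + o}$)
$\left(U{\left(\left(-1\right) 4 \right)} 11 - 17\right)^{2} = \left(\frac{1}{5 - 4} \cdot 11 - 17\right)^{2} = \left(1^{-1} \cdot 11 - 17\right)^{2} = \left(1 \cdot 11 - 17\right)^{2} = \left(11 - 17\right)^{2} = \left(-6\right)^{2} = 36$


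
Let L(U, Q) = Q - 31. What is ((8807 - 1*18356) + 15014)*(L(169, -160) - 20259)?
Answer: -111759250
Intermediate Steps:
L(U, Q) = -31 + Q
((8807 - 1*18356) + 15014)*(L(169, -160) - 20259) = ((8807 - 1*18356) + 15014)*((-31 - 160) - 20259) = ((8807 - 18356) + 15014)*(-191 - 20259) = (-9549 + 15014)*(-20450) = 5465*(-20450) = -111759250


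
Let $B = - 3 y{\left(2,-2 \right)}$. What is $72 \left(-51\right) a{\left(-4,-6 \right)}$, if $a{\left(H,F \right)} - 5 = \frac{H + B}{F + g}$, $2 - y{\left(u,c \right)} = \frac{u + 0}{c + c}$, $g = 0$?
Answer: $-25398$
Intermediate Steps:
$y{\left(u,c \right)} = 2 - \frac{u}{2 c}$ ($y{\left(u,c \right)} = 2 - \frac{u + 0}{c + c} = 2 - \frac{u}{2 c}$)
$B = - \frac{15}{2}$ ($B = - 3 \left(2 - 1 \frac{1}{-2}\right) = - 3 \left(2 - 1 \left(- \frac{1}{2}\right)\right) = - 3 \left(2 + \frac{1}{2}\right) = \left(-3\right) \frac{5}{2} = - \frac{15}{2} \approx -7.5$)
$a{\left(H,F \right)} = 5 + \frac{- \frac{15}{2} + H}{F}$ ($a{\left(H,F \right)} = 5 + \frac{H - \frac{15}{2}}{F + 0} = 5 + \frac{- \frac{15}{2} + H}{F}$)
$72 \left(-51\right) a{\left(-4,-6 \right)} = 72 \left(-51\right) \frac{- \frac{15}{2} - 4 + 5 \left(-6\right)}{-6} = - 3672 \left(- \frac{- \frac{15}{2} - 4 - 30}{6}\right) = - 3672 \left(\left(- \frac{1}{6}\right) \left(- \frac{83}{2}\right)\right) = \left(-3672\right) \frac{83}{12} = -25398$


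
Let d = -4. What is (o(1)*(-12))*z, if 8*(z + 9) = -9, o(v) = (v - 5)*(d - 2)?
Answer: 2916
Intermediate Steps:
o(v) = 30 - 6*v (o(v) = (v - 5)*(-4 - 2) = (-5 + v)*(-6) = 30 - 6*v)
z = -81/8 (z = -9 + (⅛)*(-9) = -9 - 9/8 = -81/8 ≈ -10.125)
(o(1)*(-12))*z = ((30 - 6*1)*(-12))*(-81/8) = ((30 - 6)*(-12))*(-81/8) = (24*(-12))*(-81/8) = -288*(-81/8) = 2916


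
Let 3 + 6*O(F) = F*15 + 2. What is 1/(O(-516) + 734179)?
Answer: 6/4397333 ≈ 1.3645e-6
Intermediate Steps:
O(F) = -1/6 + 5*F/2 (O(F) = -1/2 + (F*15 + 2)/6 = -1/2 + (15*F + 2)/6 = -1/2 + (2 + 15*F)/6 = -1/2 + (1/3 + 5*F/2) = -1/6 + 5*F/2)
1/(O(-516) + 734179) = 1/((-1/6 + (5/2)*(-516)) + 734179) = 1/((-1/6 - 1290) + 734179) = 1/(-7741/6 + 734179) = 1/(4397333/6) = 6/4397333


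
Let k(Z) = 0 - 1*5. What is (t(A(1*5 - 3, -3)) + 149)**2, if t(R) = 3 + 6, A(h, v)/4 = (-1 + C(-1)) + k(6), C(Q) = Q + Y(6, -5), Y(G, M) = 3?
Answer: 24964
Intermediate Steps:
k(Z) = -5 (k(Z) = 0 - 5 = -5)
C(Q) = 3 + Q (C(Q) = Q + 3 = 3 + Q)
A(h, v) = -16 (A(h, v) = 4*((-1 + (3 - 1)) - 5) = 4*((-1 + 2) - 5) = 4*(1 - 5) = 4*(-4) = -16)
t(R) = 9
(t(A(1*5 - 3, -3)) + 149)**2 = (9 + 149)**2 = 158**2 = 24964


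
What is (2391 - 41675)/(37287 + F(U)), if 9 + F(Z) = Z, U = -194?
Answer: -9821/9271 ≈ -1.0593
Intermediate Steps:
F(Z) = -9 + Z
(2391 - 41675)/(37287 + F(U)) = (2391 - 41675)/(37287 + (-9 - 194)) = -39284/(37287 - 203) = -39284/37084 = -39284*1/37084 = -9821/9271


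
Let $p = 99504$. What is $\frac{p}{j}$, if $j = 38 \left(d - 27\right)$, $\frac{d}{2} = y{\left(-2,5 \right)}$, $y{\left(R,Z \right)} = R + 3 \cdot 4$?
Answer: $- \frac{49752}{133} \approx -374.08$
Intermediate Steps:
$y{\left(R,Z \right)} = 12 + R$ ($y{\left(R,Z \right)} = R + 12 = 12 + R$)
$d = 20$ ($d = 2 \left(12 - 2\right) = 2 \cdot 10 = 20$)
$j = -266$ ($j = 38 \left(20 - 27\right) = 38 \left(-7\right) = -266$)
$\frac{p}{j} = \frac{99504}{-266} = 99504 \left(- \frac{1}{266}\right) = - \frac{49752}{133}$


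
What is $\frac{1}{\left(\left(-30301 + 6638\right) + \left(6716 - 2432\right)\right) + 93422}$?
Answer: $\frac{1}{74043} \approx 1.3506 \cdot 10^{-5}$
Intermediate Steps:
$\frac{1}{\left(\left(-30301 + 6638\right) + \left(6716 - 2432\right)\right) + 93422} = \frac{1}{\left(-23663 + 4284\right) + 93422} = \frac{1}{-19379 + 93422} = \frac{1}{74043}$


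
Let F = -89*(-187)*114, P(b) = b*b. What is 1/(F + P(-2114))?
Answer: 1/6366298 ≈ 1.5708e-7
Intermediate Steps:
P(b) = b²
F = 1897302 (F = 16643*114 = 1897302)
1/(F + P(-2114)) = 1/(1897302 + (-2114)²) = 1/(1897302 + 4468996) = 1/6366298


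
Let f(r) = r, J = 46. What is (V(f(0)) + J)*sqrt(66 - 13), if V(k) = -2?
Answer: 44*sqrt(53) ≈ 320.32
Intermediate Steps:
(V(f(0)) + J)*sqrt(66 - 13) = (-2 + 46)*sqrt(66 - 13) = 44*sqrt(53)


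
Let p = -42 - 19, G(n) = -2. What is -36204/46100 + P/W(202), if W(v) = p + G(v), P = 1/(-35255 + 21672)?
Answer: -7745191654/9862276725 ≈ -0.78533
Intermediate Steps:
P = -1/13583 (P = 1/(-13583) = -1/13583 ≈ -7.3621e-5)
p = -61
W(v) = -63 (W(v) = -61 - 2 = -63)
-36204/46100 + P/W(202) = -36204/46100 - 1/13583/(-63) = -36204*1/46100 - 1/13583*(-1/63) = -9051/11525 + 1/855729 = -7745191654/9862276725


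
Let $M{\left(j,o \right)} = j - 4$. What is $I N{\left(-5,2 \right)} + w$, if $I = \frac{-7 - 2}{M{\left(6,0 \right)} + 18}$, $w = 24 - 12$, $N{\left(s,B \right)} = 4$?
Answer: $\frac{51}{5} \approx 10.2$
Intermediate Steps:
$M{\left(j,o \right)} = -4 + j$
$w = 12$ ($w = 24 - 12 = 12$)
$I = - \frac{9}{20}$ ($I = \frac{-7 - 2}{\left(-4 + 6\right) + 18} = - \frac{9}{2 + 18} = - \frac{9}{20} \approx -0.45$)
$I N{\left(-5,2 \right)} + w = \left(- \frac{9}{20}\right) 4 + 12 = - \frac{9}{5} + 12 = \frac{51}{5}$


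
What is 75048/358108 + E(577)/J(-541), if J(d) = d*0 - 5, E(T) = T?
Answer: -51563269/447635 ≈ -115.19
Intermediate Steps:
J(d) = -5 (J(d) = 0 - 5 = -5)
75048/358108 + E(577)/J(-541) = 75048/358108 + 577/(-5) = 75048*(1/358108) + 577*(-1/5) = 18762/89527 - 577/5 = -51563269/447635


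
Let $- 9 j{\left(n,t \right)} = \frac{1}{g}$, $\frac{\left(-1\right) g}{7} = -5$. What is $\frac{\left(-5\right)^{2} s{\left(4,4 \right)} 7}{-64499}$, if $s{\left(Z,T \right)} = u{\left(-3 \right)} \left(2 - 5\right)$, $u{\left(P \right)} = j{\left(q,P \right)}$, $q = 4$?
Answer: $- \frac{5}{193497} \approx -2.584 \cdot 10^{-5}$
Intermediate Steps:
$g = 35$ ($g = \left(-7\right) \left(-5\right) = 35$)
$j{\left(n,t \right)} = - \frac{1}{315}$ ($j{\left(n,t \right)} = - \frac{1}{9 \cdot 35} = \left(- \frac{1}{9}\right) \frac{1}{35} = - \frac{1}{315}$)
$u{\left(P \right)} = - \frac{1}{315}$
$s{\left(Z,T \right)} = \frac{1}{105}$ ($s{\left(Z,T \right)} = - \frac{2 - 5}{315} = \left(- \frac{1}{315}\right) \left(-3\right) = \frac{1}{105}$)
$\frac{\left(-5\right)^{2} s{\left(4,4 \right)} 7}{-64499} = \frac{\left(-5\right)^{2} \cdot \frac{1}{105} \cdot 7}{-64499} = 25 \cdot \frac{1}{105} \cdot 7 \left(- \frac{1}{64499}\right) = \frac{5}{21} \cdot 7 \left(- \frac{1}{64499}\right) = \frac{5}{3} \left(- \frac{1}{64499}\right) = - \frac{5}{193497}$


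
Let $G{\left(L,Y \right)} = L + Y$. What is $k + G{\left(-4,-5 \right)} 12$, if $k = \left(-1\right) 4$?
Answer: $-112$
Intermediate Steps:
$k = -4$
$k + G{\left(-4,-5 \right)} 12 = -4 + \left(-4 - 5\right) 12 = -4 - 108 = -112$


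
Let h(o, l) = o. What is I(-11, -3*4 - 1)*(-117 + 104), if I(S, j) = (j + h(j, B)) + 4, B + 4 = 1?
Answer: 286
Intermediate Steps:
B = -3 (B = -4 + 1 = -3)
I(S, j) = 4 + 2*j (I(S, j) = (j + j) + 4 = 2*j + 4 = 4 + 2*j)
I(-11, -3*4 - 1)*(-117 + 104) = (4 + 2*(-3*4 - 1))*(-117 + 104) = (4 + 2*(-12 - 1))*(-13) = (4 + 2*(-13))*(-13) = (4 - 26)*(-13) = -22*(-13) = 286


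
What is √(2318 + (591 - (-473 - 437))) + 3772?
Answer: 3772 + √3819 ≈ 3833.8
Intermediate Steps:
√(2318 + (591 - (-473 - 437))) + 3772 = √(2318 + (591 - 1*(-910))) + 3772 = √(2318 + (591 + 910)) + 3772 = √(2318 + 1501) + 3772 = √3819 + 3772 = 3772 + √3819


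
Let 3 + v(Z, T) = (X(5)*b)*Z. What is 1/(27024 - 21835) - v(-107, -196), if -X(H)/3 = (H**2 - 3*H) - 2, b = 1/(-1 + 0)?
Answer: 13340920/5189 ≈ 2571.0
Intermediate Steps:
b = -1 (b = 1/(-1) = -1)
X(H) = 6 - 3*H**2 + 9*H (X(H) = -3*((H**2 - 3*H) - 2) = -3*(-2 + H**2 - 3*H) = 6 - 3*H**2 + 9*H)
v(Z, T) = -3 + 24*Z (v(Z, T) = -3 + ((6 - 3*5**2 + 9*5)*(-1))*Z = -3 + ((6 - 3*25 + 45)*(-1))*Z = -3 + ((6 - 75 + 45)*(-1))*Z = -3 + (-24*(-1))*Z = -3 + 24*Z)
1/(27024 - 21835) - v(-107, -196) = 1/(27024 - 21835) - (-3 + 24*(-107)) = 1/5189 - (-3 - 2568) = 1/5189 - 1*(-2571) = 1/5189 + 2571 = 13340920/5189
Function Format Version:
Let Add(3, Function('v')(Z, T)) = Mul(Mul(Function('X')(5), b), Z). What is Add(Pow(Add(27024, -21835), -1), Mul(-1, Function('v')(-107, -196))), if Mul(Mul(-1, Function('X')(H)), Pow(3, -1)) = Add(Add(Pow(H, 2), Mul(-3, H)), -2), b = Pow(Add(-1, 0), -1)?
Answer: Rational(13340920, 5189) ≈ 2571.0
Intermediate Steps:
b = -1 (b = Pow(-1, -1) = -1)
Function('X')(H) = Add(6, Mul(-3, Pow(H, 2)), Mul(9, H)) (Function('X')(H) = Mul(-3, Add(Add(Pow(H, 2), Mul(-3, H)), -2)) = Mul(-3, Add(-2, Pow(H, 2), Mul(-3, H))) = Add(6, Mul(-3, Pow(H, 2)), Mul(9, H)))
Function('v')(Z, T) = Add(-3, Mul(24, Z)) (Function('v')(Z, T) = Add(-3, Mul(Mul(Add(6, Mul(-3, Pow(5, 2)), Mul(9, 5)), -1), Z)) = Add(-3, Mul(Mul(Add(6, Mul(-3, 25), 45), -1), Z)) = Add(-3, Mul(Mul(Add(6, -75, 45), -1), Z)) = Add(-3, Mul(Mul(-24, -1), Z)) = Add(-3, Mul(24, Z)))
Add(Pow(Add(27024, -21835), -1), Mul(-1, Function('v')(-107, -196))) = Add(Pow(Add(27024, -21835), -1), Mul(-1, Add(-3, Mul(24, -107)))) = Add(Pow(5189, -1), Mul(-1, Add(-3, -2568))) = Add(Rational(1, 5189), Mul(-1, -2571)) = Add(Rational(1, 5189), 2571) = Rational(13340920, 5189)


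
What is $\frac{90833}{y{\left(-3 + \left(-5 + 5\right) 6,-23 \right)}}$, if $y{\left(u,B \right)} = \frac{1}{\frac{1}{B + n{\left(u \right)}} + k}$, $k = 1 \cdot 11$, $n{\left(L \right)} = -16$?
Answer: $\frac{38876524}{39} \approx 9.9683 \cdot 10^{5}$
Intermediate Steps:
$k = 11$
$y{\left(u,B \right)} = \frac{1}{11 + \frac{1}{-16 + B}}$ ($y{\left(u,B \right)} = \frac{1}{\frac{1}{B - 16} + 11} = \frac{1}{\frac{1}{-16 + B} + 11} = \frac{1}{11 + \frac{1}{-16 + B}}$)
$\frac{90833}{y{\left(-3 + \left(-5 + 5\right) 6,-23 \right)}} = \frac{90833}{\frac{1}{-175 + 11 \left(-23\right)} \left(-16 - 23\right)} = \frac{90833}{\frac{1}{-175 - 253} \left(-39\right)} = \frac{90833}{\frac{1}{-428} \left(-39\right)} = \frac{90833}{\left(- \frac{1}{428}\right) \left(-39\right)} = \frac{90833}{\frac{39}{428}} = 90833 \cdot \frac{428}{39} = \frac{38876524}{39}$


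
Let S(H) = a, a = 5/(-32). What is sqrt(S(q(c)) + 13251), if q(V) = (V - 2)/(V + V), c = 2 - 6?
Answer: sqrt(848054)/8 ≈ 115.11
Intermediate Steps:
c = -4
q(V) = (-2 + V)/(2*V) (q(V) = (-2 + V)/((2*V)) = (-2 + V)*(1/(2*V)) = (-2 + V)/(2*V))
a = -5/32 (a = -1/32*5 = -5/32 ≈ -0.15625)
S(H) = -5/32
sqrt(S(q(c)) + 13251) = sqrt(-5/32 + 13251) = sqrt(424027/32) = sqrt(848054)/8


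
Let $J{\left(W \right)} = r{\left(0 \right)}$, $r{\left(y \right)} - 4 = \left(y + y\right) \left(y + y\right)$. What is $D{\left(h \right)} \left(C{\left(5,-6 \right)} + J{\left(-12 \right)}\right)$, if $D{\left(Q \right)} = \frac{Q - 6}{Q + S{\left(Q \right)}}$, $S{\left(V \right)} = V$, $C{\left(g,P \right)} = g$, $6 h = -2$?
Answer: $\frac{171}{2} \approx 85.5$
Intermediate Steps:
$h = - \frac{1}{3}$ ($h = \frac{1}{6} \left(-2\right) = - \frac{1}{3} \approx -0.33333$)
$r{\left(y \right)} = 4 + 4 y^{2}$ ($r{\left(y \right)} = 4 + \left(y + y\right) \left(y + y\right) = 4 + 2 y 2 y = 4 + 4 y^{2}$)
$J{\left(W \right)} = 4$ ($J{\left(W \right)} = 4 + 4 \cdot 0^{2} = 4 + 4 \cdot 0 = 4 + 0 = 4$)
$D{\left(Q \right)} = \frac{-6 + Q}{2 Q}$ ($D{\left(Q \right)} = \frac{Q - 6}{Q + Q} = \frac{-6 + Q}{2 Q}$)
$D{\left(h \right)} \left(C{\left(5,-6 \right)} + J{\left(-12 \right)}\right) = \frac{-6 - \frac{1}{3}}{2 \left(- \frac{1}{3}\right)} \left(5 + 4\right) = \frac{1}{2} \left(-3\right) \left(- \frac{19}{3}\right) 9 = \frac{19}{2} \cdot 9 = \frac{171}{2}$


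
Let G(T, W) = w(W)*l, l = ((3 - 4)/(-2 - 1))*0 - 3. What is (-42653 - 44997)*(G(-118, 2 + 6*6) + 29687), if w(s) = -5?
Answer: -2603380300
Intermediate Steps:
l = -3 (l = -1/(-3)*0 - 3 = -1*(-⅓)*0 - 3 = (⅓)*0 - 3 = 0 - 3 = -3)
G(T, W) = 15 (G(T, W) = -5*(-3) = 15)
(-42653 - 44997)*(G(-118, 2 + 6*6) + 29687) = (-42653 - 44997)*(15 + 29687) = -87650*29702 = -2603380300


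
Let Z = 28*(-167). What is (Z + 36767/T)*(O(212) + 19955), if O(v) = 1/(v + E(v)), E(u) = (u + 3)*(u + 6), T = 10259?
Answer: -45035312349729587/483014238 ≈ -9.3238e+7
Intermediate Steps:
E(u) = (3 + u)*(6 + u)
O(v) = 1/(18 + v² + 10*v) (O(v) = 1/(v + (18 + v² + 9*v)) = 1/(18 + v² + 10*v))
Z = -4676
(Z + 36767/T)*(O(212) + 19955) = (-4676 + 36767/10259)*(1/(18 + 212² + 10*212) + 19955) = (-4676 + 36767*(1/10259))*(1/(18 + 44944 + 2120) + 19955) = (-4676 + 36767/10259)*(1/47082 + 19955) = -47934317*(1/47082 + 19955)/10259 = -47934317/10259*939521311/47082 = -45035312349729587/483014238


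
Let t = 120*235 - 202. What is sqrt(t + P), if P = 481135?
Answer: sqrt(509133) ≈ 713.54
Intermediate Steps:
t = 27998 (t = 28200 - 202 = 27998)
sqrt(t + P) = sqrt(27998 + 481135) = sqrt(509133)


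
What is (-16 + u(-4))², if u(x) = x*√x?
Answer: 192 + 256*I ≈ 192.0 + 256.0*I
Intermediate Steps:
u(x) = x^(3/2)
(-16 + u(-4))² = (-16 + (-4)^(3/2))² = (-16 - 8*I)²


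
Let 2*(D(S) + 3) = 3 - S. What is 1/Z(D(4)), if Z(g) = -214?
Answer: -1/214 ≈ -0.0046729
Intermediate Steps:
D(S) = -3/2 - S/2 (D(S) = -3 + (3 - S)/2 = -3 + (3/2 - S/2) = -3/2 - S/2)
1/Z(D(4)) = 1/(-214) = -1/214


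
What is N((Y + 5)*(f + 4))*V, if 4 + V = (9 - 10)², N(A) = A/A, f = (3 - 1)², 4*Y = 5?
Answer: -3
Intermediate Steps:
Y = 5/4 (Y = (¼)*5 = 5/4 ≈ 1.2500)
f = 4 (f = 2² = 4)
N(A) = 1
V = -3 (V = -4 + (9 - 10)² = -4 + (-1)² = -4 + 1 = -3)
N((Y + 5)*(f + 4))*V = 1*(-3) = -3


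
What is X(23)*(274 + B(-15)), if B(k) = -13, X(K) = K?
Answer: 6003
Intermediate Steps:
X(23)*(274 + B(-15)) = 23*(274 - 13) = 23*261 = 6003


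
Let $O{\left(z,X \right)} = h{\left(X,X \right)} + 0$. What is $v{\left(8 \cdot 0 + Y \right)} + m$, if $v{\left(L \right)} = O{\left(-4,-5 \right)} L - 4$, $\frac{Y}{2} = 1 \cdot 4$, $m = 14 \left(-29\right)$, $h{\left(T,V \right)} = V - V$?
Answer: $-410$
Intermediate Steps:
$h{\left(T,V \right)} = 0$
$m = -406$
$O{\left(z,X \right)} = 0$ ($O{\left(z,X \right)} = 0 + 0 = 0$)
$Y = 8$ ($Y = 2 \cdot 1 \cdot 4 = 2 \cdot 4 = 8$)
$v{\left(L \right)} = -4$ ($v{\left(L \right)} = 0 L - 4 = 0 - 4 = -4$)
$v{\left(8 \cdot 0 + Y \right)} + m = -4 - 406 = -410$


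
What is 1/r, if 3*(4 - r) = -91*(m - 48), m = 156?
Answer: 1/3280 ≈ 0.00030488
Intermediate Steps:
r = 3280 (r = 4 - (-91)*(156 - 48)/3 = 4 - (-91)*108/3 = 4 - 1/3*(-9828) = 4 + 3276 = 3280)
1/r = 1/3280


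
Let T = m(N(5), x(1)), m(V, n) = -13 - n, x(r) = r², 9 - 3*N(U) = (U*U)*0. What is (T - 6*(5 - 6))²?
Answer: 64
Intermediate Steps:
N(U) = 3 (N(U) = 3 - U*U*0/3 = 3 - U²*0/3 = 3 - ⅓*0 = 3 + 0 = 3)
T = -14 (T = -13 - 1*1² = -13 - 1*1 = -13 - 1 = -14)
(T - 6*(5 - 6))² = (-14 - 6*(5 - 6))² = (-14 - 6*(-1))² = (-14 + 6)² = (-8)² = 64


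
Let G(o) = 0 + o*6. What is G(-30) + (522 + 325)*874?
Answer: 740098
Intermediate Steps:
G(o) = 6*o (G(o) = 0 + 6*o = 6*o)
G(-30) + (522 + 325)*874 = 6*(-30) + (522 + 325)*874 = -180 + 847*874 = -180 + 740278 = 740098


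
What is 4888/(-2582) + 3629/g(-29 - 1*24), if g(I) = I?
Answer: -4814571/68423 ≈ -70.365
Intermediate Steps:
4888/(-2582) + 3629/g(-29 - 1*24) = 4888/(-2582) + 3629/(-29 - 1*24) = 4888*(-1/2582) + 3629/(-29 - 24) = -2444/1291 + 3629/(-53) = -2444/1291 + 3629*(-1/53) = -2444/1291 - 3629/53 = -4814571/68423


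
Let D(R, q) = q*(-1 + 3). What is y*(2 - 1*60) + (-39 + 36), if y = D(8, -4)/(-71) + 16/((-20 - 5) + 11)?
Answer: 28205/497 ≈ 56.750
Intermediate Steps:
D(R, q) = 2*q (D(R, q) = q*2 = 2*q)
y = -512/497 (y = (2*(-4))/(-71) + 16/((-20 - 5) + 11) = -8*(-1/71) + 16/(-25 + 11) = 8/71 + 16/(-14) = 8/71 + 16*(-1/14) = 8/71 - 8/7 = -512/497 ≈ -1.0302)
y*(2 - 1*60) + (-39 + 36) = -512*(2 - 1*60)/497 + (-39 + 36) = -512*(2 - 60)/497 - 3 = -512/497*(-58) - 3 = 29696/497 - 3 = 28205/497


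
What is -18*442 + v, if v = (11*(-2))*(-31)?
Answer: -7274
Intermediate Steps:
v = 682 (v = -22*(-31) = 682)
-18*442 + v = -18*442 + 682 = -7956 + 682 = -7274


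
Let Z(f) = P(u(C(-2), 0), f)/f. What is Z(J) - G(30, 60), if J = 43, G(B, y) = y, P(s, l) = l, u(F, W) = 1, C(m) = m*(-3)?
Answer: -59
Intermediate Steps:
C(m) = -3*m
Z(f) = 1 (Z(f) = f/f = 1)
Z(J) - G(30, 60) = 1 - 1*60 = 1 - 60 = -59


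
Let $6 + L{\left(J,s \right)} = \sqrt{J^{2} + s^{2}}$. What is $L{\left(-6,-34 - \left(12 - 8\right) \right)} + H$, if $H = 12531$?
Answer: $12525 + 2 \sqrt{370} \approx 12563.0$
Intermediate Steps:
$L{\left(J,s \right)} = -6 + \sqrt{J^{2} + s^{2}}$
$L{\left(-6,-34 - \left(12 - 8\right) \right)} + H = \left(-6 + \sqrt{\left(-6\right)^{2} + \left(-34 - \left(12 - 8\right)\right)^{2}}\right) + 12531 = \left(-6 + \sqrt{36 + \left(-34 - \left(12 - 8\right)\right)^{2}}\right) + 12531 = \left(-6 + \sqrt{36 + \left(-34 - 4\right)^{2}}\right) + 12531 = \left(-6 + \sqrt{36 + \left(-38\right)^{2}}\right) + 12531 = \left(-6 + \sqrt{36 + 1444}\right) + 12531 = \left(-6 + \sqrt{1480}\right) + 12531 = \left(-6 + 2 \sqrt{370}\right) + 12531 = 12525 + 2 \sqrt{370}$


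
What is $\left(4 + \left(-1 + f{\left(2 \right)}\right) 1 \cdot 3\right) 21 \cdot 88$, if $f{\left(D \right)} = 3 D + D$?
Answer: $46200$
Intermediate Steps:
$f{\left(D \right)} = 4 D$
$\left(4 + \left(-1 + f{\left(2 \right)}\right) 1 \cdot 3\right) 21 \cdot 88 = \left(4 + \left(-1 + 4 \cdot 2\right) 1 \cdot 3\right) 21 \cdot 88 = \left(4 + \left(-1 + 8\right) 1 \cdot 3\right) 21 \cdot 88 = \left(4 + 7 \cdot 1 \cdot 3\right) 21 \cdot 88 = \left(4 + 7 \cdot 3\right) 21 \cdot 88 = \left(4 + 21\right) 21 \cdot 88 = 25 \cdot 21 \cdot 88 = 525 \cdot 88 = 46200$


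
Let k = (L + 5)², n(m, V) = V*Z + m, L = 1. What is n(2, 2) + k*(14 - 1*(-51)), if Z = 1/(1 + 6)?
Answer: 16396/7 ≈ 2342.3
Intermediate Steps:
Z = ⅐ (Z = 1/7 = ⅐ ≈ 0.14286)
n(m, V) = m + V/7 (n(m, V) = V*(⅐) + m = V/7 + m = m + V/7)
k = 36 (k = (1 + 5)² = 6² = 36)
n(2, 2) + k*(14 - 1*(-51)) = (2 + (⅐)*2) + 36*(14 - 1*(-51)) = (2 + 2/7) + 36*(14 + 51) = 16/7 + 36*65 = 16/7 + 2340 = 16396/7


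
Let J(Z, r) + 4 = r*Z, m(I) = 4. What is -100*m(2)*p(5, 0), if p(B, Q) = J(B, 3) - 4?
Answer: -2800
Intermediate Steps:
J(Z, r) = -4 + Z*r (J(Z, r) = -4 + r*Z = -4 + Z*r)
p(B, Q) = -8 + 3*B (p(B, Q) = (-4 + B*3) - 4 = (-4 + 3*B) - 4 = -8 + 3*B)
-100*m(2)*p(5, 0) = -400*(-8 + 3*5) = -400*(-8 + 15) = -400*7 = -100*28 = -2800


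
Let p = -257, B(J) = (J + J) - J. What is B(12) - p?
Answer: 269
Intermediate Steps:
B(J) = J (B(J) = 2*J - J = J)
B(12) - p = 12 - 1*(-257) = 12 + 257 = 269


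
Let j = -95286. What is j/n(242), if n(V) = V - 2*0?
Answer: -47643/121 ≈ -393.74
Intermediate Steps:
n(V) = V (n(V) = V + 0 = V)
j/n(242) = -95286/242 = -95286*1/242 = -47643/121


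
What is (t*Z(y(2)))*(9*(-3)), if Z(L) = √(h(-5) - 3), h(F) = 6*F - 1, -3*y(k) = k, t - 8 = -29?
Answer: 567*I*√34 ≈ 3306.1*I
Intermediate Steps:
t = -21 (t = 8 - 29 = -21)
y(k) = -k/3
h(F) = -1 + 6*F
Z(L) = I*√34 (Z(L) = √((-1 + 6*(-5)) - 3) = √((-1 - 30) - 3) = √(-31 - 3) = √(-34) = I*√34)
(t*Z(y(2)))*(9*(-3)) = (-21*I*√34)*(9*(-3)) = -21*I*√34*(-27) = 567*I*√34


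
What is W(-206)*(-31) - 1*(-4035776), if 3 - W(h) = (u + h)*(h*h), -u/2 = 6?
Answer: -282746805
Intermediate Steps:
u = -12 (u = -2*6 = -12)
W(h) = 3 - h²*(-12 + h) (W(h) = 3 - (-12 + h)*h*h = 3 - (-12 + h)*h² = 3 - h²*(-12 + h))
W(-206)*(-31) - 1*(-4035776) = (3 - 1*(-206)³ + 12*(-206)²)*(-31) - 1*(-4035776) = (3 - 1*(-8741816) + 12*42436)*(-31) + 4035776 = (3 + 8741816 + 509232)*(-31) + 4035776 = 9251051*(-31) + 4035776 = -286782581 + 4035776 = -282746805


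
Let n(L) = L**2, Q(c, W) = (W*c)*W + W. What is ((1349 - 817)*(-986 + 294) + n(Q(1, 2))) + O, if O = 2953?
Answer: -365155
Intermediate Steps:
Q(c, W) = W + c*W**2 (Q(c, W) = c*W**2 + W = W + c*W**2)
((1349 - 817)*(-986 + 294) + n(Q(1, 2))) + O = ((1349 - 817)*(-986 + 294) + (2*(1 + 2*1))**2) + 2953 = (532*(-692) + (2*(1 + 2))**2) + 2953 = (-368144 + (2*3)**2) + 2953 = (-368144 + 6**2) + 2953 = (-368144 + 36) + 2953 = -368108 + 2953 = -365155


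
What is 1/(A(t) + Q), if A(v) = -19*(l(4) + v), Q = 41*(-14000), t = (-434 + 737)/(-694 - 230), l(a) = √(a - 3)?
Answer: -308/176795933 ≈ -1.7421e-6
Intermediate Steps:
l(a) = √(-3 + a)
t = -101/308 (t = 303/(-924) = 303*(-1/924) = -101/308 ≈ -0.32792)
Q = -574000
A(v) = -19 - 19*v (A(v) = -19*(√(-3 + 4) + v) = -19*(√1 + v) = -19*(1 + v) = -19 - 19*v)
1/(A(t) + Q) = 1/((-19 - 19*(-101/308)) - 574000) = 1/((-19 + 1919/308) - 574000) = 1/(-3933/308 - 574000) = 1/(-176795933/308) = -308/176795933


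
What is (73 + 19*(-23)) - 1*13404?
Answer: -13768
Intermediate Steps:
(73 + 19*(-23)) - 1*13404 = (73 - 437) - 13404 = -364 - 13404 = -13768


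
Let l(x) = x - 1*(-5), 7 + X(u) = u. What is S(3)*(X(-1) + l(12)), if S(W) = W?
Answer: 27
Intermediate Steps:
X(u) = -7 + u
l(x) = 5 + x (l(x) = x + 5 = 5 + x)
S(3)*(X(-1) + l(12)) = 3*((-7 - 1) + (5 + 12)) = 3*(-8 + 17) = 3*9 = 27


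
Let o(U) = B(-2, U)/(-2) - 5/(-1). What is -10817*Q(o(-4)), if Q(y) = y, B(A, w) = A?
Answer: -64902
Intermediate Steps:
o(U) = 6 (o(U) = -2/(-2) - 5/(-1) = -2*(-½) - 5*(-1) = 1 + 5 = 6)
-10817*Q(o(-4)) = -10817*6 = -64902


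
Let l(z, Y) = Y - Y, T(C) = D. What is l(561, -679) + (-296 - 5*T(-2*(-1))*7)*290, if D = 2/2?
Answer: -95990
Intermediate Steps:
D = 1 (D = 2*(½) = 1)
T(C) = 1
l(z, Y) = 0
l(561, -679) + (-296 - 5*T(-2*(-1))*7)*290 = 0 + (-296 - 5*1*7)*290 = 0 + (-296 - 5*7)*290 = 0 + (-296 - 35)*290 = 0 - 331*290 = 0 - 95990 = -95990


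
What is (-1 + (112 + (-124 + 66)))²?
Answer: 2809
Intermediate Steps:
(-1 + (112 + (-124 + 66)))² = (-1 + (112 - 58))² = (-1 + 54)² = 53² = 2809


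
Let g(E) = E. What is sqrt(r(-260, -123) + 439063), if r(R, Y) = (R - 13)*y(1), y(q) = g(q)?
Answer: sqrt(438790) ≈ 662.41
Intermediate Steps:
y(q) = q
r(R, Y) = -13 + R (r(R, Y) = (R - 13)*1 = (-13 + R)*1 = -13 + R)
sqrt(r(-260, -123) + 439063) = sqrt((-13 - 260) + 439063) = sqrt(-273 + 439063) = sqrt(438790)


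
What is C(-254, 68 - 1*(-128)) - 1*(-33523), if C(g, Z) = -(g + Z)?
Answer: 33581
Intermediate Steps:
C(g, Z) = -Z - g (C(g, Z) = -(Z + g) = -Z - g)
C(-254, 68 - 1*(-128)) - 1*(-33523) = (-(68 - 1*(-128)) - 1*(-254)) - 1*(-33523) = (-(68 + 128) + 254) + 33523 = (-1*196 + 254) + 33523 = (-196 + 254) + 33523 = 58 + 33523 = 33581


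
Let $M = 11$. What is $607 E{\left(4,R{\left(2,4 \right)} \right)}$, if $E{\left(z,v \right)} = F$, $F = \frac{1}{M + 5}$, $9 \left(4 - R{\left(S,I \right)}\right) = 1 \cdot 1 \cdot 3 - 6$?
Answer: $\frac{607}{16} \approx 37.938$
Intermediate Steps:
$R{\left(S,I \right)} = \frac{13}{3}$ ($R{\left(S,I \right)} = 4 - \frac{1 \cdot 1 \cdot 3 - 6}{9} = 4 - \frac{1 \cdot 3 - 6}{9} = 4 - \frac{3 - 6}{9} = 4 - - \frac{1}{3} = 4 + \frac{1}{3} = \frac{13}{3}$)
$F = \frac{1}{16}$ ($F = \frac{1}{11 + 5} = \frac{1}{16} \approx 0.0625$)
$E{\left(z,v \right)} = \frac{1}{16}$
$607 E{\left(4,R{\left(2,4 \right)} \right)} = 607 \cdot \frac{1}{16} = \frac{607}{16}$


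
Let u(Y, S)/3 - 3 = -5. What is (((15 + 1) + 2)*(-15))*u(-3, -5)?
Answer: 1620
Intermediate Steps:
u(Y, S) = -6 (u(Y, S) = 9 + 3*(-5) = 9 - 15 = -6)
(((15 + 1) + 2)*(-15))*u(-3, -5) = (((15 + 1) + 2)*(-15))*(-6) = ((16 + 2)*(-15))*(-6) = (18*(-15))*(-6) = -270*(-6) = 1620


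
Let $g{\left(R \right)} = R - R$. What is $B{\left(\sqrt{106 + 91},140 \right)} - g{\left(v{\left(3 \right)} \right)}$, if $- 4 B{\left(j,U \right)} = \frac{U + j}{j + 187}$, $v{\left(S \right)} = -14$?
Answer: $- \frac{25983}{139088} - \frac{47 \sqrt{197}}{139088} \approx -0.19155$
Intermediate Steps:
$g{\left(R \right)} = 0$
$B{\left(j,U \right)} = - \frac{U + j}{4 \left(187 + j\right)}$ ($B{\left(j,U \right)} = - \frac{\left(U + j\right) \frac{1}{j + 187}}{4} = - \frac{\left(U + j\right) \frac{1}{187 + j}}{4} = - \frac{\frac{1}{187 + j} \left(U + j\right)}{4} = - \frac{U + j}{4 \left(187 + j\right)}$)
$B{\left(\sqrt{106 + 91},140 \right)} - g{\left(v{\left(3 \right)} \right)} = \frac{\left(-1\right) 140 - \sqrt{106 + 91}}{4 \left(187 + \sqrt{106 + 91}\right)} - 0 = \frac{-140 - \sqrt{197}}{4 \left(187 + \sqrt{197}\right)} + 0 = \frac{-140 - \sqrt{197}}{4 \left(187 + \sqrt{197}\right)}$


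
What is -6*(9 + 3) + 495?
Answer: 423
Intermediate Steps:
-6*(9 + 3) + 495 = -6*12 + 495 = -72 + 495 = 423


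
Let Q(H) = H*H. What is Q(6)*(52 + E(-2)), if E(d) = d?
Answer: 1800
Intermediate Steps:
Q(H) = H²
Q(6)*(52 + E(-2)) = 6²*(52 - 2) = 36*50 = 1800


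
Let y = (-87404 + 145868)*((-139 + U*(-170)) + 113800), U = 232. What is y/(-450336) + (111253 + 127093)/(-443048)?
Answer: -10013574318179/1039169084 ≈ -9636.1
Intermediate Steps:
y = 4339256544 (y = (-87404 + 145868)*((-139 + 232*(-170)) + 113800) = 58464*((-139 - 39440) + 113800) = 58464*(-39579 + 113800) = 58464*74221 = 4339256544)
y/(-450336) + (111253 + 127093)/(-443048) = 4339256544/(-450336) + (111253 + 127093)/(-443048) = 4339256544*(-1/450336) + 238346*(-1/443048) = -45200589/4691 - 119173/221524 = -10013574318179/1039169084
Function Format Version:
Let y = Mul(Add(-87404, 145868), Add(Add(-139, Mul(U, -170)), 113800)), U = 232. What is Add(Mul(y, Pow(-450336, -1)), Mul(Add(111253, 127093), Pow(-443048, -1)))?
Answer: Rational(-10013574318179, 1039169084) ≈ -9636.1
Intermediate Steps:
y = 4339256544 (y = Mul(Add(-87404, 145868), Add(Add(-139, Mul(232, -170)), 113800)) = Mul(58464, Add(Add(-139, -39440), 113800)) = Mul(58464, Add(-39579, 113800)) = Mul(58464, 74221) = 4339256544)
Add(Mul(y, Pow(-450336, -1)), Mul(Add(111253, 127093), Pow(-443048, -1))) = Add(Mul(4339256544, Pow(-450336, -1)), Mul(Add(111253, 127093), Pow(-443048, -1))) = Add(Mul(4339256544, Rational(-1, 450336)), Mul(238346, Rational(-1, 443048))) = Add(Rational(-45200589, 4691), Rational(-119173, 221524)) = Rational(-10013574318179, 1039169084)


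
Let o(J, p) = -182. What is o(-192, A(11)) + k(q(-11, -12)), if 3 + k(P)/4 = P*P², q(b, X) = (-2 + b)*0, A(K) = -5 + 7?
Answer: -194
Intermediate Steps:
A(K) = 2
q(b, X) = 0
k(P) = -12 + 4*P³ (k(P) = -12 + 4*(P*P²) = -12 + 4*P³)
o(-192, A(11)) + k(q(-11, -12)) = -182 + (-12 + 4*0³) = -182 + (-12 + 4*0) = -182 + (-12 + 0) = -182 - 12 = -194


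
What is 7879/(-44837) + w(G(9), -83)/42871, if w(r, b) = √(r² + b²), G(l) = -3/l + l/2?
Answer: -7879/44837 + √248629/257226 ≈ -0.17379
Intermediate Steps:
G(l) = l/2 - 3/l (G(l) = -3/l + l*(½) = -3/l + l/2 = l/2 - 3/l)
w(r, b) = √(b² + r²)
7879/(-44837) + w(G(9), -83)/42871 = 7879/(-44837) + √((-83)² + ((½)*9 - 3/9)²)/42871 = 7879*(-1/44837) + √(6889 + (9/2 - 3*⅑)²)*(1/42871) = -7879/44837 + √(6889 + (9/2 - ⅓)²)*(1/42871) = -7879/44837 + √(6889 + (25/6)²)*(1/42871) = -7879/44837 + √(6889 + 625/36)*(1/42871) = -7879/44837 + √(248629/36)*(1/42871) = -7879/44837 + (√248629/6)*(1/42871) = -7879/44837 + √248629/257226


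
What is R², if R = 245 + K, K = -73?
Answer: 29584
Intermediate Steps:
R = 172 (R = 245 - 73 = 172)
R² = 172² = 29584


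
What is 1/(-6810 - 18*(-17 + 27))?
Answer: -1/6990 ≈ -0.00014306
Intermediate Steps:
1/(-6810 - 18*(-17 + 27)) = 1/(-6810 - 18*10) = 1/(-6810 - 180) = 1/(-6990) = -1/6990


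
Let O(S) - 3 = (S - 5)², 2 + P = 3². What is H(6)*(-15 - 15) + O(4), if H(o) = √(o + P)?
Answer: 4 - 30*√13 ≈ -104.17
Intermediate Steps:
P = 7 (P = -2 + 3² = -2 + 9 = 7)
O(S) = 3 + (-5 + S)² (O(S) = 3 + (S - 5)² = 3 + (-5 + S)²)
H(o) = √(7 + o) (H(o) = √(o + 7) = √(7 + o))
H(6)*(-15 - 15) + O(4) = √(7 + 6)*(-15 - 15) + (3 + (-5 + 4)²) = √13*(-30) + (3 + (-1)²) = -30*√13 + (3 + 1) = -30*√13 + 4 = 4 - 30*√13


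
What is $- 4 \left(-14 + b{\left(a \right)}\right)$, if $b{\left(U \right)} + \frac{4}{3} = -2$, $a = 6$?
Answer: $\frac{208}{3} \approx 69.333$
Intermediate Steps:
$b{\left(U \right)} = - \frac{10}{3}$ ($b{\left(U \right)} = - \frac{4}{3} - 2 = - \frac{10}{3}$)
$- 4 \left(-14 + b{\left(a \right)}\right) = - 4 \left(-14 - \frac{10}{3}\right) = \left(-4\right) \left(- \frac{52}{3}\right) = \frac{208}{3}$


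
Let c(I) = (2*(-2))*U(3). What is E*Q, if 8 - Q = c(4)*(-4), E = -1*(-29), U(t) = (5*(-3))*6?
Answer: 41992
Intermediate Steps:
U(t) = -90 (U(t) = -15*6 = -90)
E = 29
c(I) = 360 (c(I) = (2*(-2))*(-90) = -4*(-90) = 360)
Q = 1448 (Q = 8 - 360*(-4) = 8 - 1*(-1440) = 8 + 1440 = 1448)
E*Q = 29*1448 = 41992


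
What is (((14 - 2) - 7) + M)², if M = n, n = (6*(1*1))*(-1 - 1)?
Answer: 49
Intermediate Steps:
n = -12 (n = (6*1)*(-2) = 6*(-2) = -12)
M = -12
(((14 - 2) - 7) + M)² = (((14 - 2) - 7) - 12)² = ((12 - 7) - 12)² = (5 - 12)² = (-7)² = 49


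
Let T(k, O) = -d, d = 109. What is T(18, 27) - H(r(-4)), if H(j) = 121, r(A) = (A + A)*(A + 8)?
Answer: -230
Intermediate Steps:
r(A) = 2*A*(8 + A) (r(A) = (2*A)*(8 + A) = 2*A*(8 + A))
T(k, O) = -109 (T(k, O) = -1*109 = -109)
T(18, 27) - H(r(-4)) = -109 - 1*121 = -109 - 121 = -230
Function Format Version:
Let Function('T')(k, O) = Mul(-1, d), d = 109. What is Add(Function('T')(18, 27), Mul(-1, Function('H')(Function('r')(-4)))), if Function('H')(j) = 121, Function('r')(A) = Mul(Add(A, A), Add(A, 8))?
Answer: -230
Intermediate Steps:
Function('r')(A) = Mul(2, A, Add(8, A)) (Function('r')(A) = Mul(Mul(2, A), Add(8, A)) = Mul(2, A, Add(8, A)))
Function('T')(k, O) = -109 (Function('T')(k, O) = Mul(-1, 109) = -109)
Add(Function('T')(18, 27), Mul(-1, Function('H')(Function('r')(-4)))) = Add(-109, Mul(-1, 121)) = Add(-109, -121) = -230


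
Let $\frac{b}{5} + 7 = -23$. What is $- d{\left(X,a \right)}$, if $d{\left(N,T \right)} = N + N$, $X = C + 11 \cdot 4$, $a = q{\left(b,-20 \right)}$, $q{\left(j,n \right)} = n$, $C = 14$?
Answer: $-116$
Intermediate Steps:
$b = -150$ ($b = -35 + 5 \left(-23\right) = -35 - 115 = -150$)
$a = -20$
$X = 58$ ($X = 14 + 11 \cdot 4 = 14 + 44 = 58$)
$d{\left(N,T \right)} = 2 N$
$- d{\left(X,a \right)} = - 2 \cdot 58 = \left(-1\right) 116 = -116$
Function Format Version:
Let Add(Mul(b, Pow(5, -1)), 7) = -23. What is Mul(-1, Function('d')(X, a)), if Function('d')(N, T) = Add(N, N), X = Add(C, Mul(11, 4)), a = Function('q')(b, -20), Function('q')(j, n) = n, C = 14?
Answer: -116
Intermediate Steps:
b = -150 (b = Add(-35, Mul(5, -23)) = Add(-35, -115) = -150)
a = -20
X = 58 (X = Add(14, Mul(11, 4)) = Add(14, 44) = 58)
Function('d')(N, T) = Mul(2, N)
Mul(-1, Function('d')(X, a)) = Mul(-1, Mul(2, 58)) = Mul(-1, 116) = -116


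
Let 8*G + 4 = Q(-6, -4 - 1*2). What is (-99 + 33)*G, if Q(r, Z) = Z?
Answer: 165/2 ≈ 82.500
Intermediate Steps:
G = -5/4 (G = -½ + (-4 - 1*2)/8 = -½ + (-4 - 2)/8 = -½ + (⅛)*(-6) = -½ - ¾ = -5/4 ≈ -1.2500)
(-99 + 33)*G = (-99 + 33)*(-5/4) = -66*(-5/4) = 165/2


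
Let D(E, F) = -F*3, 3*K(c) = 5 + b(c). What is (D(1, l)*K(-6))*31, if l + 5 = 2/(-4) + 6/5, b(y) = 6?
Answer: 14663/10 ≈ 1466.3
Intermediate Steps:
l = -43/10 (l = -5 + (2/(-4) + 6/5) = -5 + (2*(-1/4) + 6*(1/5)) = -5 + (-1/2 + 6/5) = -5 + 7/10 = -43/10 ≈ -4.3000)
K(c) = 11/3 (K(c) = (5 + 6)/3 = (1/3)*11 = 11/3)
D(E, F) = -3*F
(D(1, l)*K(-6))*31 = (-3*(-43/10)*(11/3))*31 = ((129/10)*(11/3))*31 = (473/10)*31 = 14663/10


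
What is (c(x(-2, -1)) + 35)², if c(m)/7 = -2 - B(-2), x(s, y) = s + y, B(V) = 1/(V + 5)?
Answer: 3136/9 ≈ 348.44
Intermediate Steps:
B(V) = 1/(5 + V)
c(m) = -49/3 (c(m) = 7*(-2 - 1/(5 - 2)) = 7*(-2 - 1/3) = 7*(-2 - 1*⅓) = 7*(-2 - ⅓) = 7*(-7/3) = -49/3)
(c(x(-2, -1)) + 35)² = (-49/3 + 35)² = (56/3)² = 3136/9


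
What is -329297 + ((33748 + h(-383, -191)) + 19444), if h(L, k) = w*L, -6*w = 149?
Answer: -1599563/6 ≈ -2.6659e+5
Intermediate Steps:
w = -149/6 (w = -⅙*149 = -149/6 ≈ -24.833)
h(L, k) = -149*L/6
-329297 + ((33748 + h(-383, -191)) + 19444) = -329297 + ((33748 - 149/6*(-383)) + 19444) = -329297 + ((33748 + 57067/6) + 19444) = -329297 + (259555/6 + 19444) = -329297 + 376219/6 = -1599563/6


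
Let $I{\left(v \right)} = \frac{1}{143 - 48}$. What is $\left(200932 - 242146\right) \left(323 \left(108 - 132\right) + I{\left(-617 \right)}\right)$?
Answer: $\frac{30351596946}{95} \approx 3.1949 \cdot 10^{8}$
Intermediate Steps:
$I{\left(v \right)} = \frac{1}{95}$
$\left(200932 - 242146\right) \left(323 \left(108 - 132\right) + I{\left(-617 \right)}\right) = \left(200932 - 242146\right) \left(323 \left(108 - 132\right) + \frac{1}{95}\right) = - 41214 \left(323 \left(-24\right) + \frac{1}{95}\right) = - 41214 \left(-7752 + \frac{1}{95}\right) = \left(-41214\right) \left(- \frac{736439}{95}\right) = \frac{30351596946}{95}$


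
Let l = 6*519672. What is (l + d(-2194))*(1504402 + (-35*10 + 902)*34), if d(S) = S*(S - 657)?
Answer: 14276864329420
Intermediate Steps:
l = 3118032
d(S) = S*(-657 + S)
(l + d(-2194))*(1504402 + (-35*10 + 902)*34) = (3118032 - 2194*(-657 - 2194))*(1504402 + (-35*10 + 902)*34) = (3118032 - 2194*(-2851))*(1504402 + (-350 + 902)*34) = (3118032 + 6255094)*(1504402 + 552*34) = 9373126*(1504402 + 18768) = 9373126*1523170 = 14276864329420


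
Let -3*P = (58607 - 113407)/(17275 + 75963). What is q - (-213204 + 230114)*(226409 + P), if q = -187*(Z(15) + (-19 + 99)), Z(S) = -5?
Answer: -535455605033255/139857 ≈ -3.8286e+9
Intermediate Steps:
P = 27400/139857 (P = -(58607 - 113407)/(3*(17275 + 75963)) = -(-54800)/(3*93238) = -⅓*(-27400/46619) = 27400/139857 ≈ 0.19591)
q = -14025 (q = -187*(-5 + (-19 + 99)) = -187*(-5 + 80) = -187*75 = -14025)
q - (-213204 + 230114)*(226409 + P) = -14025 - (-213204 + 230114)*(226409 + 27400/139857) = -14025 - 16910*31664910913/139857 = -14025 - 1*535453643538830/139857 = -14025 - 535453643538830/139857 = -535455605033255/139857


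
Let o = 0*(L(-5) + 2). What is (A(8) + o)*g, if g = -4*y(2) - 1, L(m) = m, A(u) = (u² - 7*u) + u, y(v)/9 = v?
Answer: -1168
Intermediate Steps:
y(v) = 9*v
A(u) = u² - 6*u
g = -73 (g = -36*2 - 1 = -4*18 - 1 = -72 - 1 = -73)
o = 0 (o = 0*(-5 + 2) = 0*(-3) = 0)
(A(8) + o)*g = (8*(-6 + 8) + 0)*(-73) = (8*2 + 0)*(-73) = (16 + 0)*(-73) = 16*(-73) = -1168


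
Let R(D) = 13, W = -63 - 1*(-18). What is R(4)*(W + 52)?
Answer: 91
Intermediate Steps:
W = -45 (W = -63 + 18 = -45)
R(4)*(W + 52) = 13*(-45 + 52) = 13*7 = 91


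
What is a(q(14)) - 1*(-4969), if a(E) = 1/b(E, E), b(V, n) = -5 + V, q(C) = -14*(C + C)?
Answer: 1972692/397 ≈ 4969.0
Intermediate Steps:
q(C) = -28*C
a(E) = 1/(-5 + E)
a(q(14)) - 1*(-4969) = 1/(-5 - 28*14) - 1*(-4969) = 1/(-5 - 392) + 4969 = 1/(-397) + 4969 = -1/397 + 4969 = 1972692/397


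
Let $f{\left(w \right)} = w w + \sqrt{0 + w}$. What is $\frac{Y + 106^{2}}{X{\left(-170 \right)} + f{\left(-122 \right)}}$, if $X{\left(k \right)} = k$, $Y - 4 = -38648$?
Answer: $- \frac{67213552}{36083653} + \frac{4568 i \sqrt{122}}{36083653} \approx -1.8627 + 0.0013983 i$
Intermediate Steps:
$Y = -38644$ ($Y = 4 - 38648 = -38644$)
$f{\left(w \right)} = \sqrt{w} + w^{2}$ ($f{\left(w \right)} = w^{2} + \sqrt{w} = \sqrt{w} + w^{2}$)
$\frac{Y + 106^{2}}{X{\left(-170 \right)} + f{\left(-122 \right)}} = \frac{-38644 + 106^{2}}{-170 + \left(\sqrt{-122} + \left(-122\right)^{2}\right)} = \frac{-38644 + 11236}{-170 + \left(i \sqrt{122} + 14884\right)} = - \frac{27408}{-170 + \left(14884 + i \sqrt{122}\right)} = - \frac{27408}{14714 + i \sqrt{122}}$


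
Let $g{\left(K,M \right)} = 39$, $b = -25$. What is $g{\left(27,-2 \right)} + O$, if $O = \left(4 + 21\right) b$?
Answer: $-586$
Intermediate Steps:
$O = -625$ ($O = \left(4 + 21\right) \left(-25\right) = 25 \left(-25\right) = -625$)
$g{\left(27,-2 \right)} + O = 39 - 625 = -586$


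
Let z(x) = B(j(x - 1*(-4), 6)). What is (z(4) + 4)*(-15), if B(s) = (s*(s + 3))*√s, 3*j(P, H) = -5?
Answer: -60 + 100*I*√15/9 ≈ -60.0 + 43.033*I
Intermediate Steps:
j(P, H) = -5/3 (j(P, H) = (⅓)*(-5) = -5/3)
B(s) = s^(3/2)*(3 + s) (B(s) = (s*(3 + s))*√s = s^(3/2)*(3 + s))
z(x) = -20*I*√15/27 (z(x) = (-5/3)^(3/2)*(3 - 5/3) = -5*I*√15/9*(4/3) = -20*I*√15/27)
(z(4) + 4)*(-15) = (-20*I*√15/27 + 4)*(-15) = (4 - 20*I*√15/27)*(-15) = -60 + 100*I*√15/9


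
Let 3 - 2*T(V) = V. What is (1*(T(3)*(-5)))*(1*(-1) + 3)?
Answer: 0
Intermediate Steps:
T(V) = 3/2 - V/2
(1*(T(3)*(-5)))*(1*(-1) + 3) = (1*((3/2 - ½*3)*(-5)))*(1*(-1) + 3) = (1*((3/2 - 3/2)*(-5)))*(-1 + 3) = (1*(0*(-5)))*2 = (1*0)*2 = 0*2 = 0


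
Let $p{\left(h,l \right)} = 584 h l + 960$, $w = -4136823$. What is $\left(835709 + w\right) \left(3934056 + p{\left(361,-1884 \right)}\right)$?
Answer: $1298187508743600$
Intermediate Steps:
$p{\left(h,l \right)} = 960 + 584 h l$ ($p{\left(h,l \right)} = 584 h l + 960 = 960 + 584 h l$)
$\left(835709 + w\right) \left(3934056 + p{\left(361,-1884 \right)}\right) = \left(835709 - 4136823\right) \left(3934056 + \left(960 + 584 \cdot 361 \left(-1884\right)\right)\right) = - 3301114 \left(3934056 + \left(960 - 397192416\right)\right) = - 3301114 \left(3934056 - 397191456\right) = \left(-3301114\right) \left(-393257400\right) = 1298187508743600$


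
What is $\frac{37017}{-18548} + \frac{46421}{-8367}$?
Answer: $- \frac{1170737947}{155191116} \approx -7.5438$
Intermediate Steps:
$\frac{37017}{-18548} + \frac{46421}{-8367} = 37017 \left(- \frac{1}{18548}\right) + 46421 \left(- \frac{1}{8367}\right) = - \frac{37017}{18548} - \frac{46421}{8367} = - \frac{1170737947}{155191116}$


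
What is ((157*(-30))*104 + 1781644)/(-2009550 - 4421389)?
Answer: -1291804/6430939 ≈ -0.20087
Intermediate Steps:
((157*(-30))*104 + 1781644)/(-2009550 - 4421389) = (-4710*104 + 1781644)/(-6430939) = (-489840 + 1781644)*(-1/6430939) = 1291804*(-1/6430939) = -1291804/6430939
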